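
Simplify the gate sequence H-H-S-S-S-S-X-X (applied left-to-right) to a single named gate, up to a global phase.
I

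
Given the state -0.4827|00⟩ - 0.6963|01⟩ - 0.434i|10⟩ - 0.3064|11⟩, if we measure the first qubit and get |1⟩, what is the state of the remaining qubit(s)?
-0.8169i|0⟩ - 0.5767|1⟩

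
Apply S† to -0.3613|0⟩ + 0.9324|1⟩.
-0.3613|0⟩ - 0.9324i|1⟩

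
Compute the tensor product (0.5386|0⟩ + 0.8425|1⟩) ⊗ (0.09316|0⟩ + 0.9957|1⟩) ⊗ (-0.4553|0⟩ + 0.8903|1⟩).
-0.02285|000⟩ + 0.04467|001⟩ - 0.2442|010⟩ + 0.4775|011⟩ - 0.03574|100⟩ + 0.06988|101⟩ - 0.3819|110⟩ + 0.7469|111⟩

amp(|b₁b₂…⟩) = product of the factor amplitudes for bits b₁, b₂, …; only kets whose every factor amplitude is nonzero survive.
|000⟩: (0.5386)(0.09316)(-0.4553) = -0.02285
|001⟩: (0.5386)(0.09316)(0.8903) = 0.04467
|010⟩: (0.5386)(0.9957)(-0.4553) = -0.2442
|011⟩: (0.5386)(0.9957)(0.8903) = 0.4775
|100⟩: (0.8425)(0.09316)(-0.4553) = -0.03574
|101⟩: (0.8425)(0.09316)(0.8903) = 0.06988
|110⟩: (0.8425)(0.9957)(-0.4553) = -0.3819
|111⟩: (0.8425)(0.9957)(0.8903) = 0.7469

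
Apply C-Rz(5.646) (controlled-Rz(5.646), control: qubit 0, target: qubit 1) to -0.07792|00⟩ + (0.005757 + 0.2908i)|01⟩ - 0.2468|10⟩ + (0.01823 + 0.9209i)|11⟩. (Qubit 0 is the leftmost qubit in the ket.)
-0.07792|00⟩ + (0.005757 + 0.2908i)|01⟩ + (0.2344 + 0.07731i)|10⟩ + (-0.3058 - 0.8688i)|11⟩

C-Rz(5.646) leaves the control-|0⟩ kets |00⟩, |01⟩ unchanged and applies Rz(5.646) to qubit 1 on the control-|1⟩ pair (|10⟩, |11⟩).
Rz(5.646) = [[e^(−iθ/2), 0], [0, e^(iθ/2)]] with e^(±iθ/2) = cos(θ/2) ± i·sin(θ/2); θ = 5.646, cos(θ/2) ≈ -0.949677, sin(θ/2) ≈ 0.31323.
With a = amp(|10⟩) = -0.2468 and b = amp(|11⟩) = (0.01823 + 0.9209i):
new amp(|10⟩) = (-0.949677 - 0.31323i)·a = (0.2344 + 0.07731i)
new amp(|11⟩) = (-0.949677 + 0.31323i)·b = (-0.3058 - 0.8688i)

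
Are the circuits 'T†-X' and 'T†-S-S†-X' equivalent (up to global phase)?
Yes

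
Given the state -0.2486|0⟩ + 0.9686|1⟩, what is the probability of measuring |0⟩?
0.0618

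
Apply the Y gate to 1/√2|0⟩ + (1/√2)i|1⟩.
1/√2|0⟩ + (1/√2)i|1⟩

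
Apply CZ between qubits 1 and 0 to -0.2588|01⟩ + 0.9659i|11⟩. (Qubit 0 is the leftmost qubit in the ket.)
-0.2588|01⟩ - 0.9659i|11⟩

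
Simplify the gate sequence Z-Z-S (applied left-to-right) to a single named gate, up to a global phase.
S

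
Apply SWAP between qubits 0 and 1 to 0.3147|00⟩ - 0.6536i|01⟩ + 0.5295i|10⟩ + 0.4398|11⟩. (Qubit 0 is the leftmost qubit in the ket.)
0.3147|00⟩ + 0.5295i|01⟩ - 0.6536i|10⟩ + 0.4398|11⟩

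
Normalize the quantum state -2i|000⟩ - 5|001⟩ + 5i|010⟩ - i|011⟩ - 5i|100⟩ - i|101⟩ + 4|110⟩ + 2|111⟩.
-0.199i|000⟩ - 0.4975|001⟩ + 0.4975i|010⟩ - 0.0995i|011⟩ - 0.4975i|100⟩ - 0.0995i|101⟩ + 0.398|110⟩ + 0.199|111⟩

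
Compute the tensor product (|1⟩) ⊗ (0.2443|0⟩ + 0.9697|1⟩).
0.2443|10⟩ + 0.9697|11⟩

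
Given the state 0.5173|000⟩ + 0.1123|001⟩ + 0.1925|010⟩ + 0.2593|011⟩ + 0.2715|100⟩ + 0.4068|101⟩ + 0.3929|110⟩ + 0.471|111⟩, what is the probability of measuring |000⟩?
0.2676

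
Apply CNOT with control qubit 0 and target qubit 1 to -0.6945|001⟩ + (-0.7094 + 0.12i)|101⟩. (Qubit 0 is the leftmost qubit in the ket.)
-0.6945|001⟩ + (-0.7094 + 0.12i)|111⟩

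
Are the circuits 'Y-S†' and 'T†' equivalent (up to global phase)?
No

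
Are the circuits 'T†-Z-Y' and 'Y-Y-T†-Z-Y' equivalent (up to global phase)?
Yes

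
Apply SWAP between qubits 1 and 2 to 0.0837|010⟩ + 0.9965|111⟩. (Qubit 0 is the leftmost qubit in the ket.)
0.0837|001⟩ + 0.9965|111⟩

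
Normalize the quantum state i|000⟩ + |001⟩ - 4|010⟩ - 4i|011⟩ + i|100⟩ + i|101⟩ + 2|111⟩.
0.1581i|000⟩ + 0.1581|001⟩ - 0.6325|010⟩ - 0.6325i|011⟩ + 0.1581i|100⟩ + 0.1581i|101⟩ + 0.3162|111⟩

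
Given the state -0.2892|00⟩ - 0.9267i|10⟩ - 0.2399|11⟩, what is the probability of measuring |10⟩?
0.8588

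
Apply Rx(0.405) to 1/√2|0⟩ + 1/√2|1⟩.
(0.6927 - 0.1422i)|0⟩ + (0.6927 - 0.1422i)|1⟩

Rx(0.405) = [[cos(θ/2), −i·sin(θ/2)], [−i·sin(θ/2), cos(θ/2)]]; θ = 0.405, cos(θ/2) ≈ 0.979567, sin(θ/2) ≈ 0.201119.
With a = amp(|0⟩) = 1/√2 and b = amp(|1⟩) = 1/√2:
new amp(|0⟩) = (0.979567)·a + (-0.201119i)·b = (0.6927 - 0.1422i)
new amp(|1⟩) = (-0.201119i)·a + (0.979567)·b = (0.6927 - 0.1422i)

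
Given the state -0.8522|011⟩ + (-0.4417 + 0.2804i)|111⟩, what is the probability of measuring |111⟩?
0.2737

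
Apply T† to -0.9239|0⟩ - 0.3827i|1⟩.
-0.9239|0⟩ + (-0.2706 - 0.2706i)|1⟩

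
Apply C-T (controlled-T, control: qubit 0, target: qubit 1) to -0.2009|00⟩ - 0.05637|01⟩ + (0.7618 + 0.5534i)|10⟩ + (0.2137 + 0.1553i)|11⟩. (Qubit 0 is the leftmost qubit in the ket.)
-0.2009|00⟩ - 0.05637|01⟩ + (0.7618 + 0.5534i)|10⟩ + (0.0413 + 0.2609i)|11⟩

C-T leaves the control-|0⟩ kets |00⟩, |01⟩ unchanged and applies T to qubit 1 on the control-|1⟩ pair (|10⟩, |11⟩).
T = [[1, 0], [0, (1/√2 + (1/√2)i)]].
With a = amp(|10⟩) = (0.7618 + 0.5534i) and b = amp(|11⟩) = (0.2137 + 0.1553i):
new amp(|10⟩) = (1)·a = (0.7618 + 0.5534i)
new amp(|11⟩) = (1/√2 + (1/√2)i)·b = (0.0413 + 0.2609i)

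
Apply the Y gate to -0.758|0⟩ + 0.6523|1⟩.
-0.6523i|0⟩ - 0.758i|1⟩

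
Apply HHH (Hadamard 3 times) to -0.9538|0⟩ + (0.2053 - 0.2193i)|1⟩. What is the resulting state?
(-0.5293 - 0.1551i)|0⟩ + (-0.8196 + 0.1551i)|1⟩

H² = I, so H^3 = H: a single Hadamard. With (a, b) = (-0.9538, (0.2053 - 0.2193i)), H gives ((a + b)/√2, (a − b)/√2) = ((-0.5293 - 0.1551i), (-0.8196 + 0.1551i)).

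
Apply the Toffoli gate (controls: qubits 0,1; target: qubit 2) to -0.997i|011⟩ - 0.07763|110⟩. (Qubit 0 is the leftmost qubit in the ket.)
-0.997i|011⟩ - 0.07763|111⟩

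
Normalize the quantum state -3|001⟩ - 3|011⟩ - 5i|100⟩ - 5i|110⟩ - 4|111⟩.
-0.3273|001⟩ - 0.3273|011⟩ - 0.5455i|100⟩ - 0.5455i|110⟩ - 0.4364|111⟩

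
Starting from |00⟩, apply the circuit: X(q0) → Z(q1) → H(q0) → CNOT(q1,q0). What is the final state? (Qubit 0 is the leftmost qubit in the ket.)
1/√2|00⟩ - 1/√2|10⟩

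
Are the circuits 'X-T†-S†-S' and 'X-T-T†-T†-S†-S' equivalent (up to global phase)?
Yes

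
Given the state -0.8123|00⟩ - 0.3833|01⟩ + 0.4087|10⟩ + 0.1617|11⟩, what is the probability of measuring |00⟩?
0.6598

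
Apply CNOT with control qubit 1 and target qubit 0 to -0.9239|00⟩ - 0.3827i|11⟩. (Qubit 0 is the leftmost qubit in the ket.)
-0.9239|00⟩ - 0.3827i|01⟩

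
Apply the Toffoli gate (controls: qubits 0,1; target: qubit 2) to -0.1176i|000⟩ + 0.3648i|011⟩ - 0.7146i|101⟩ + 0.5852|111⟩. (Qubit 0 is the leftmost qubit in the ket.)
-0.1176i|000⟩ + 0.3648i|011⟩ - 0.7146i|101⟩ + 0.5852|110⟩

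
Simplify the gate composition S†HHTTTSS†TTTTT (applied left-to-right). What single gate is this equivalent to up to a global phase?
S†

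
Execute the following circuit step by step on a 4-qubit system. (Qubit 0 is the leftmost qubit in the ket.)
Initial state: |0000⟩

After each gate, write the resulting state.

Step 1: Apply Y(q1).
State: i|0100⟩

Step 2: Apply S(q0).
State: i|0100⟩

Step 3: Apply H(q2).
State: (1/√2)i|0100⟩ + (1/√2)i|0110⟩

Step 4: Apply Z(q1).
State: -(1/√2)i|0100⟩ - (1/√2)i|0110⟩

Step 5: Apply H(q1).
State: -(1/2)i|0000⟩ - (1/2)i|0010⟩ + (1/2)i|0100⟩ + (1/2)i|0110⟩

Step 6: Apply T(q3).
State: -(1/2)i|0000⟩ - (1/2)i|0010⟩ + (1/2)i|0100⟩ + (1/2)i|0110⟩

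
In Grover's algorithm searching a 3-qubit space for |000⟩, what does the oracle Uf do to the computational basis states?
Uf|x⟩ = -|x⟩ if x = 000, else |x⟩ (phase flip on target)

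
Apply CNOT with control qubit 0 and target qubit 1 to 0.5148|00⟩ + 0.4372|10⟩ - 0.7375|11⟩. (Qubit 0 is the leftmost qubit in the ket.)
0.5148|00⟩ - 0.7375|10⟩ + 0.4372|11⟩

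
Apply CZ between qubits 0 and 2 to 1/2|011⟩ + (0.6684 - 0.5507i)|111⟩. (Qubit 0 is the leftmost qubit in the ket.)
1/2|011⟩ + (-0.6684 + 0.5507i)|111⟩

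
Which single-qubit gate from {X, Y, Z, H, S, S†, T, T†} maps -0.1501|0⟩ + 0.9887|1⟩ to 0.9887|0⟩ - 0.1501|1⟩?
X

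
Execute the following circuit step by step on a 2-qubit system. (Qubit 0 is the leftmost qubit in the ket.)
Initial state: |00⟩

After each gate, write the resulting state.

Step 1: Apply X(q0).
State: |10⟩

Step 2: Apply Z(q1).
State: |10⟩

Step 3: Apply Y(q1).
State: i|11⟩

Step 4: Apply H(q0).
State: (1/√2)i|01⟩ - (1/√2)i|11⟩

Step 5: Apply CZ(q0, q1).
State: (1/√2)i|01⟩ + (1/√2)i|11⟩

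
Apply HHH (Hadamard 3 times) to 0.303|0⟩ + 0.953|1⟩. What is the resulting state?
0.8881|0⟩ - 0.4596|1⟩

H² = I, so H^3 = H: a single Hadamard. With (a, b) = (0.303, 0.953), H gives ((a + b)/√2, (a − b)/√2) = (0.8881, -0.4596).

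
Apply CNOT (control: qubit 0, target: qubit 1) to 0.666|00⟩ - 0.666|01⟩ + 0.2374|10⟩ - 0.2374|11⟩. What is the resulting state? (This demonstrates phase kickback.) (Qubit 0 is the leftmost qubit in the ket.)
0.666|00⟩ - 0.666|01⟩ - 0.2374|10⟩ + 0.2374|11⟩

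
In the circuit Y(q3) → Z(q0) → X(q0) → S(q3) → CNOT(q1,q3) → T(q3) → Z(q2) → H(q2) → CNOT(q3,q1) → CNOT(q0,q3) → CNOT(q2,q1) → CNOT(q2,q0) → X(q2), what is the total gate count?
13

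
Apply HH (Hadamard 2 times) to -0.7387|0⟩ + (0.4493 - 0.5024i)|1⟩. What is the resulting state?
-0.7387|0⟩ + (0.4493 - 0.5024i)|1⟩

H² = I, so an even number of Hadamards cancels: H^2 = I and the state is unchanged.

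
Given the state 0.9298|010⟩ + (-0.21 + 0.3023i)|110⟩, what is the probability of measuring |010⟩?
0.8645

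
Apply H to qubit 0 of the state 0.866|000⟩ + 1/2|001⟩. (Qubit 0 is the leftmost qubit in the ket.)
0.6124|000⟩ + 1/√8|001⟩ + 0.6124|100⟩ + 1/√8|101⟩

H on qubit 0 mixes each pair of kets that differ only in qubit 0: amplitudes (a, b) of (|…0…⟩, |…1…⟩) become ((a + b)/√2, (a − b)/√2). Kets absent from the input have amplitude 0.
(|000⟩, |100⟩): (a, b) = (0.866, 0) → (0.6124, 0.6124)
(|001⟩, |101⟩): (a, b) = (1/2, 0) → (1/√8, 1/√8)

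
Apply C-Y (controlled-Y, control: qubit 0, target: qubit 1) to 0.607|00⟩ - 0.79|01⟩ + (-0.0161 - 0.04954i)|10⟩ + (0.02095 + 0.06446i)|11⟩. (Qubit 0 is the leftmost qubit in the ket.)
0.607|00⟩ - 0.79|01⟩ + (0.06446 - 0.02095i)|10⟩ + (0.04954 - 0.0161i)|11⟩

C-Y leaves the control-|0⟩ kets |00⟩, |01⟩ unchanged and applies Y to qubit 1 on the control-|1⟩ pair (|10⟩, |11⟩).
Y = [[0, -i], [i, 0]].
With a = amp(|10⟩) = (-0.0161 - 0.04954i) and b = amp(|11⟩) = (0.02095 + 0.06446i):
new amp(|10⟩) = (-i)·b = (0.06446 - 0.02095i)
new amp(|11⟩) = (i)·a = (0.04954 - 0.0161i)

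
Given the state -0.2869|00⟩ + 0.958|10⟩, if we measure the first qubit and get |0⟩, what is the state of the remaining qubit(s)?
-|0⟩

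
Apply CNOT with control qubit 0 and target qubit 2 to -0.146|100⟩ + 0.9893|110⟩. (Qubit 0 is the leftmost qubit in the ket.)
-0.146|101⟩ + 0.9893|111⟩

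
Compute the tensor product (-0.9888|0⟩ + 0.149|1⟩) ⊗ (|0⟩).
-0.9888|00⟩ + 0.149|10⟩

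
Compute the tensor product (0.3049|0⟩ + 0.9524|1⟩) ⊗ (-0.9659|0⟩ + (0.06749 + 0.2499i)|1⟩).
-0.2945|00⟩ + (0.02058 + 0.07619i)|01⟩ - 0.9199|10⟩ + (0.06428 + 0.238i)|11⟩

amp(|b₁b₂…⟩) = product of the factor amplitudes for bits b₁, b₂, …; only kets whose every factor amplitude is nonzero survive.
|00⟩: (0.3049)(-0.9659) = -0.2945
|01⟩: (0.3049)(0.06749 + 0.2499i) = (0.02058 + 0.07619i)
|10⟩: (0.9524)(-0.9659) = -0.9199
|11⟩: (0.9524)(0.06749 + 0.2499i) = (0.06428 + 0.238i)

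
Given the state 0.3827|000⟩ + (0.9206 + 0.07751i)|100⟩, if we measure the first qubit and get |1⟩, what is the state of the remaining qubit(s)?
(0.9965 + 0.0839i)|00⟩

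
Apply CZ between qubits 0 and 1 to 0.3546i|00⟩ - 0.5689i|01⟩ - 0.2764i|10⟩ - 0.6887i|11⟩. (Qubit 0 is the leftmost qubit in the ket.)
0.3546i|00⟩ - 0.5689i|01⟩ - 0.2764i|10⟩ + 0.6887i|11⟩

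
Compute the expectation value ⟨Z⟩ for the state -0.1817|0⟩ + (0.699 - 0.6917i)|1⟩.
-0.934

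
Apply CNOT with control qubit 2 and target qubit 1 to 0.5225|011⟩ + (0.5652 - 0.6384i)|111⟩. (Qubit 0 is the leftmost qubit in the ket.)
0.5225|001⟩ + (0.5652 - 0.6384i)|101⟩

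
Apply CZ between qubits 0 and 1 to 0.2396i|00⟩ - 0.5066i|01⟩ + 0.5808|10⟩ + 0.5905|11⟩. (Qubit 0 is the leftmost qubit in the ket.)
0.2396i|00⟩ - 0.5066i|01⟩ + 0.5808|10⟩ - 0.5905|11⟩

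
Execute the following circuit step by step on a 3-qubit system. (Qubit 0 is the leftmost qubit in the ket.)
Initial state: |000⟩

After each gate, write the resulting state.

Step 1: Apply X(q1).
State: |010⟩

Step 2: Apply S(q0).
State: |010⟩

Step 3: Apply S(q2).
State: |010⟩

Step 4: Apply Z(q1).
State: -|010⟩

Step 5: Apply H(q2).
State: -1/√2|010⟩ - 1/√2|011⟩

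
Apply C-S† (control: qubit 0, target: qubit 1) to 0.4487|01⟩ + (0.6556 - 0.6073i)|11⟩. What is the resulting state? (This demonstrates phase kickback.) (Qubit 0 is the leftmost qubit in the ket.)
0.4487|01⟩ + (-0.6073 - 0.6556i)|11⟩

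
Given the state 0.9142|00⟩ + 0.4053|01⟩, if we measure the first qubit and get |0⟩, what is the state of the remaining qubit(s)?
0.9142|0⟩ + 0.4053|1⟩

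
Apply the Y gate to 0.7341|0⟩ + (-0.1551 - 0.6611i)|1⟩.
(-0.6611 + 0.1551i)|0⟩ + 0.7341i|1⟩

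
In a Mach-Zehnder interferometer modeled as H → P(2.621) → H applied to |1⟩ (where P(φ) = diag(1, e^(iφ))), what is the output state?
(0.9338 - 0.2487i)|0⟩ + (0.06624 + 0.2487i)|1⟩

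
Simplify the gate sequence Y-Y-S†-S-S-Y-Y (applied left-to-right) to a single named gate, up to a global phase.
S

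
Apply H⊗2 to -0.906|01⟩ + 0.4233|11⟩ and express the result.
-0.2414|00⟩ + 0.2414|01⟩ - 0.6647|10⟩ + 0.6647|11⟩

H⊗2 gives amp(|y⟩) = (1/2) Σ_x (−1)^(x·y) amp(|x⟩), where x·y is the number of positions in which both x and y have a 1.
|00⟩: (-0.906 + 0.4233)/2 = -0.2414
|01⟩: (0.906 - 0.4233)/2 = 0.2414
|10⟩: (-0.906 - 0.4233)/2 = -0.6647
|11⟩: (0.906 + 0.4233)/2 = 0.6647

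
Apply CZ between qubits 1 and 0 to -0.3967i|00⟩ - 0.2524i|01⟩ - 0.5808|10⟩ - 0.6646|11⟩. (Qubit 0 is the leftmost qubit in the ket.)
-0.3967i|00⟩ - 0.2524i|01⟩ - 0.5808|10⟩ + 0.6646|11⟩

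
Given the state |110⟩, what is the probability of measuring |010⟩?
0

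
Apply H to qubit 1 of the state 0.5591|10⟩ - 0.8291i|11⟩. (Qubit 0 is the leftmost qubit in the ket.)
(0.3953 - 0.5863i)|10⟩ + (0.3953 + 0.5863i)|11⟩

H on qubit 1 mixes each pair of kets that differ only in qubit 1: amplitudes (a, b) of (|…0…⟩, |…1…⟩) become ((a + b)/√2, (a − b)/√2). Kets absent from the input have amplitude 0.
(|10⟩, |11⟩): (a, b) = (0.5591, -0.8291i) → ((0.3953 - 0.5863i), (0.3953 + 0.5863i))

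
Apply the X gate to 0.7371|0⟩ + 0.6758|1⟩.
0.6758|0⟩ + 0.7371|1⟩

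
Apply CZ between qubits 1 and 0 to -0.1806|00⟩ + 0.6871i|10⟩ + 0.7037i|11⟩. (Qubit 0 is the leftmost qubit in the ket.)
-0.1806|00⟩ + 0.6871i|10⟩ - 0.7037i|11⟩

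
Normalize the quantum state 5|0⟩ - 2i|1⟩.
0.9285|0⟩ - 0.3714i|1⟩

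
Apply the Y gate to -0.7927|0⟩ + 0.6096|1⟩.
-0.6096i|0⟩ - 0.7927i|1⟩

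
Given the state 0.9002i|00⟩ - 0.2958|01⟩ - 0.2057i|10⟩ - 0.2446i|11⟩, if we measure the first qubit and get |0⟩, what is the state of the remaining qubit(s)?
0.95i|0⟩ - 0.3122|1⟩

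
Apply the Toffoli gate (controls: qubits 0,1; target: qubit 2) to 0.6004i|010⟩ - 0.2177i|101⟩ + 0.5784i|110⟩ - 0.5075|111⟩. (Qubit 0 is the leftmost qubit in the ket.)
0.6004i|010⟩ - 0.2177i|101⟩ - 0.5075|110⟩ + 0.5784i|111⟩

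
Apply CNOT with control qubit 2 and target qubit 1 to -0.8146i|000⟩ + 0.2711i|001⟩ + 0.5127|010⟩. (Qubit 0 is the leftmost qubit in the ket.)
-0.8146i|000⟩ + 0.5127|010⟩ + 0.2711i|011⟩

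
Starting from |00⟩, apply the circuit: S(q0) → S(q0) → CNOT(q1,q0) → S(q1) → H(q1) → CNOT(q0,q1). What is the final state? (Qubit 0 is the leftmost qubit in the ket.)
1/√2|00⟩ + 1/√2|01⟩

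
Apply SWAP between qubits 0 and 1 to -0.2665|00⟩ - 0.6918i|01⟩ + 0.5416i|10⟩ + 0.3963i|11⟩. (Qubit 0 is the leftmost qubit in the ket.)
-0.2665|00⟩ + 0.5416i|01⟩ - 0.6918i|10⟩ + 0.3963i|11⟩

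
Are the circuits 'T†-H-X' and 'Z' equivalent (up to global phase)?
No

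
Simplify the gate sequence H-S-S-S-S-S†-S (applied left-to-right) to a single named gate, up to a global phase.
H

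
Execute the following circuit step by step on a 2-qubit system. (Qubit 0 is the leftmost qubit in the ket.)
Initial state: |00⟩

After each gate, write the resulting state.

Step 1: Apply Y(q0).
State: i|10⟩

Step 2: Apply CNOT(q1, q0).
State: i|10⟩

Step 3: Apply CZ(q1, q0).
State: i|10⟩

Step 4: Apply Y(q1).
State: -|11⟩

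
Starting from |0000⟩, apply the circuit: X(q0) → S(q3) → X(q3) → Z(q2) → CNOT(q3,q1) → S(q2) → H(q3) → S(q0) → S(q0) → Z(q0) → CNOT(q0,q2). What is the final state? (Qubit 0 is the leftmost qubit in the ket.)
1/√2|1110⟩ - 1/√2|1111⟩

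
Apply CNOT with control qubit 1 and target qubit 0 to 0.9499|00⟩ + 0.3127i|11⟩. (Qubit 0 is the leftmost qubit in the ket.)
0.9499|00⟩ + 0.3127i|01⟩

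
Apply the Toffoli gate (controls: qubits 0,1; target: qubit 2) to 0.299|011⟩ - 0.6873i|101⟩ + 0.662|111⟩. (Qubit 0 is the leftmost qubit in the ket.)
0.299|011⟩ - 0.6873i|101⟩ + 0.662|110⟩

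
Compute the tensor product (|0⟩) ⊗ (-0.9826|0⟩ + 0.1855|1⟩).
-0.9826|00⟩ + 0.1855|01⟩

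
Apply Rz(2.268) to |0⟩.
(0.423 - 0.9061i)|0⟩

Rz(2.268) = [[e^(−iθ/2), 0], [0, e^(iθ/2)]] with e^(±iθ/2) = cos(θ/2) ± i·sin(θ/2); θ = 2.268, cos(θ/2) ≈ 0.423039, sin(θ/2) ≈ 0.906112.
With a = amp(|0⟩) = 1 and b = amp(|1⟩) = 0:
new amp(|0⟩) = (0.423039 - 0.906112i)·a = (0.423 - 0.9061i)
new amp(|1⟩) = (0.423039 + 0.906112i)·b = 0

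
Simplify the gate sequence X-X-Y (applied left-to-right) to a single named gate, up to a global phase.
Y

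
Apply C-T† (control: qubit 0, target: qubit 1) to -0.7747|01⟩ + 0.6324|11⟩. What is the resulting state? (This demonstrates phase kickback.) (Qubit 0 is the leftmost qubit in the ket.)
-0.7747|01⟩ + (0.4472 - 0.4472i)|11⟩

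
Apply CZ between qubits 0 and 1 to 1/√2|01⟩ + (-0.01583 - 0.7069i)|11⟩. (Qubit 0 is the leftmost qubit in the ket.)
1/√2|01⟩ + (0.01583 + 0.7069i)|11⟩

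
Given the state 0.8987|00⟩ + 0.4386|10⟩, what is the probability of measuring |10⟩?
0.1924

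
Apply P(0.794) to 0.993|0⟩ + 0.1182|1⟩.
0.993|0⟩ + (0.08286 + 0.0843i)|1⟩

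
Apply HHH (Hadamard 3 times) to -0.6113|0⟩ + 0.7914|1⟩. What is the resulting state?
0.1273|0⟩ - 0.9919|1⟩

H² = I, so H^3 = H: a single Hadamard. With (a, b) = (-0.6113, 0.7914), H gives ((a + b)/√2, (a − b)/√2) = (0.1273, -0.9919).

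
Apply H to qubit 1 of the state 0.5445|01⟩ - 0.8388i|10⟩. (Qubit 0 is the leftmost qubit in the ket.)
0.385|00⟩ - 0.385|01⟩ - 0.5931i|10⟩ - 0.5931i|11⟩

H on qubit 1 mixes each pair of kets that differ only in qubit 1: amplitudes (a, b) of (|…0…⟩, |…1…⟩) become ((a + b)/√2, (a − b)/√2). Kets absent from the input have amplitude 0.
(|00⟩, |01⟩): (a, b) = (0, 0.5445) → (0.385, -0.385)
(|10⟩, |11⟩): (a, b) = (-0.8388i, 0) → (-0.5931i, -0.5931i)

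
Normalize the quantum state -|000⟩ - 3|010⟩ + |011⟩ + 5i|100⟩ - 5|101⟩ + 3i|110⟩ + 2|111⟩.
-0.1162|000⟩ - 0.3487|010⟩ + 0.1162|011⟩ + 0.5812i|100⟩ - 0.5812|101⟩ + 0.3487i|110⟩ + 0.2325|111⟩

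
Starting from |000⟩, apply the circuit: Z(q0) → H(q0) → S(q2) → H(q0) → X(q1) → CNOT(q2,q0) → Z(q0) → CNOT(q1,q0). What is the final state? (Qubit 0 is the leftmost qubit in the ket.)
|110⟩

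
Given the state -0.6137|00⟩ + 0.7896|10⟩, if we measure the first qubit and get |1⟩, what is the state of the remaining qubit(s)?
|0⟩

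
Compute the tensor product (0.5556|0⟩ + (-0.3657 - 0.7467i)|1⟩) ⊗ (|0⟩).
0.5556|00⟩ + (-0.3657 - 0.7467i)|10⟩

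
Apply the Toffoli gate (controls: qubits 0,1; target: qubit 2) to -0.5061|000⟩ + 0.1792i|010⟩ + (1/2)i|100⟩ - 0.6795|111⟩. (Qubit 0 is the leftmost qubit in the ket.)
-0.5061|000⟩ + 0.1792i|010⟩ + (1/2)i|100⟩ - 0.6795|110⟩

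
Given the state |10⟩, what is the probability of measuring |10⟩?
1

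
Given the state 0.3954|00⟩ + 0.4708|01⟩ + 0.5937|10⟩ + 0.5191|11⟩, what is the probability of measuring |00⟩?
0.1563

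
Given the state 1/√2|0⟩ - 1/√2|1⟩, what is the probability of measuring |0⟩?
1/2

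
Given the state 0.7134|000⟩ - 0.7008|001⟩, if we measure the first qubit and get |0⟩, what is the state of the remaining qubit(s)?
0.7134|00⟩ - 0.7008|01⟩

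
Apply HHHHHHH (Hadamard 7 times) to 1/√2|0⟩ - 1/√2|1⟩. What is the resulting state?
|1⟩

H² = I, so H^7 = H: a single Hadamard. With (a, b) = (1/√2, -1/√2), H gives ((a + b)/√2, (a − b)/√2) = (0, 1).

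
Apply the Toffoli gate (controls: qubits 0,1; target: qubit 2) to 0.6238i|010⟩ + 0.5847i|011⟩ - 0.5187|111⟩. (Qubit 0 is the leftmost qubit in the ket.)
0.6238i|010⟩ + 0.5847i|011⟩ - 0.5187|110⟩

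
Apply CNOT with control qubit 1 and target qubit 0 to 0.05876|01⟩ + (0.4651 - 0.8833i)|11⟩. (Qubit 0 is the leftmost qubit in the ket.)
(0.4651 - 0.8833i)|01⟩ + 0.05876|11⟩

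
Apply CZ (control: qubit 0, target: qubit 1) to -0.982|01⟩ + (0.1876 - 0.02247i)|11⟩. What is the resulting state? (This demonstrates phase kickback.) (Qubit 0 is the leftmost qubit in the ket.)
-0.982|01⟩ + (-0.1876 + 0.02247i)|11⟩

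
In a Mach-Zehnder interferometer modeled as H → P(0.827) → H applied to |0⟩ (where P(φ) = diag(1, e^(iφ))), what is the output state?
(0.8385 + 0.368i)|0⟩ + (0.1615 - 0.368i)|1⟩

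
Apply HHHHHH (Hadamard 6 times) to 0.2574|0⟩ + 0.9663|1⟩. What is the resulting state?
0.2574|0⟩ + 0.9663|1⟩

H² = I, so an even number of Hadamards cancels: H^6 = I and the state is unchanged.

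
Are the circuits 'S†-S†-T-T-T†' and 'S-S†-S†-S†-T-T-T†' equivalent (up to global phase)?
Yes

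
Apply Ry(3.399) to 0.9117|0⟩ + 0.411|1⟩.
-0.5246|0⟩ + 0.8514|1⟩

Ry(3.399) = [[cos(θ/2), −sin(θ/2)], [sin(θ/2), cos(θ/2)]]; θ = 3.399, cos(θ/2) ≈ -0.128349, sin(θ/2) ≈ 0.991729.
With a = amp(|0⟩) = 0.9117 and b = amp(|1⟩) = 0.411:
new amp(|0⟩) = (-0.128349)·a + (-0.991729)·b = -0.5246
new amp(|1⟩) = (0.991729)·a + (-0.128349)·b = 0.8514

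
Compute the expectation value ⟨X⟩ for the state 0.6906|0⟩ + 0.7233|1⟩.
0.999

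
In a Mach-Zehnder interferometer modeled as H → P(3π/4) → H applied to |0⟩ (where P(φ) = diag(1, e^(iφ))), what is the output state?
(0.1464 + (1/√8)i)|0⟩ + (0.8536 - (1/√8)i)|1⟩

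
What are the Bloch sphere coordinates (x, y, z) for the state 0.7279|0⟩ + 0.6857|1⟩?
(0.9982, 0, 0.05965)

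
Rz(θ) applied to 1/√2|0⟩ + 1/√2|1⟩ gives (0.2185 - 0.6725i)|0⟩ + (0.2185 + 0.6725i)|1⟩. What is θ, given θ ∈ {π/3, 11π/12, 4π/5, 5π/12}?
4π/5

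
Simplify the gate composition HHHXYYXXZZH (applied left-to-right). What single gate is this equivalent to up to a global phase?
Z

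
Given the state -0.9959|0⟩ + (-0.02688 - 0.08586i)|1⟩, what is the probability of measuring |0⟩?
0.9918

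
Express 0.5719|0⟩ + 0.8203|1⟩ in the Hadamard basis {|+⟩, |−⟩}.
0.9844|+⟩ - 0.1756|−⟩

With |ψ⟩ = α|0⟩ + β|1⟩, the Hadamard-basis coefficients are ⟨+|ψ⟩ = (α + β)/√2 and ⟨−|ψ⟩ = (α − β)/√2.
Here α = 0.5719, β = 0.8203: (α + β)/√2 = 0.9844, (α − β)/√2 = -0.1756.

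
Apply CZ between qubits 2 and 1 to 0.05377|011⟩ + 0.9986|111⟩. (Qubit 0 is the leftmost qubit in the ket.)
-0.05377|011⟩ - 0.9986|111⟩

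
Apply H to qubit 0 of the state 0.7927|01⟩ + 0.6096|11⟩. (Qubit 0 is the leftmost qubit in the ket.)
0.9916|01⟩ + 0.1295|11⟩

H on qubit 0 mixes each pair of kets that differ only in qubit 0: amplitudes (a, b) of (|…0…⟩, |…1…⟩) become ((a + b)/√2, (a − b)/√2). Kets absent from the input have amplitude 0.
(|01⟩, |11⟩): (a, b) = (0.7927, 0.6096) → (0.9916, 0.1295)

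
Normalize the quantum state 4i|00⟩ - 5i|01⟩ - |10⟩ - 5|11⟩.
0.4887i|00⟩ - 0.6108i|01⟩ - 0.1222|10⟩ - 0.6108|11⟩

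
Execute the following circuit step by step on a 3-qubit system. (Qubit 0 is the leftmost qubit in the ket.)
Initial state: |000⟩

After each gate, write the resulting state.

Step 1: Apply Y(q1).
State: i|010⟩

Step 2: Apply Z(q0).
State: i|010⟩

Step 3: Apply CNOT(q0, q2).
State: i|010⟩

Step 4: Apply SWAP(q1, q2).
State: i|001⟩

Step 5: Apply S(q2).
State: -|001⟩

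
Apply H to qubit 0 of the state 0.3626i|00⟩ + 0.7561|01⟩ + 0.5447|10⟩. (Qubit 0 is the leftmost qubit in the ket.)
(0.3852 + 0.2564i)|00⟩ + 0.5346|01⟩ + (-0.3852 + 0.2564i)|10⟩ + 0.5346|11⟩

H on qubit 0 mixes each pair of kets that differ only in qubit 0: amplitudes (a, b) of (|…0…⟩, |…1…⟩) become ((a + b)/√2, (a − b)/√2). Kets absent from the input have amplitude 0.
(|00⟩, |10⟩): (a, b) = (0.3626i, 0.5447) → ((0.3852 + 0.2564i), (-0.3852 + 0.2564i))
(|01⟩, |11⟩): (a, b) = (0.7561, 0) → (0.5346, 0.5346)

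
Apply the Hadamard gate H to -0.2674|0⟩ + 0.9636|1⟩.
0.4923|0⟩ - 0.8704|1⟩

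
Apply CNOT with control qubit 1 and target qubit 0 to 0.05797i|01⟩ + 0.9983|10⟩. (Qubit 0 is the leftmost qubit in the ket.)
0.9983|10⟩ + 0.05797i|11⟩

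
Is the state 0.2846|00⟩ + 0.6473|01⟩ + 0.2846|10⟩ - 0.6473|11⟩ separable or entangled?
Entangled

Writing the state as a|00⟩ + b|01⟩ + c|10⟩ + d|11⟩, it is a product state iff ad − bc = 0.
Here (a, b, c, d) = (0.2846, 0.6473, 0.2846, -0.6473): ad − bc = (0.2846)(-0.6473) − (0.6473)(0.2846) = -0.3684 ≠ 0, so the state is entangled.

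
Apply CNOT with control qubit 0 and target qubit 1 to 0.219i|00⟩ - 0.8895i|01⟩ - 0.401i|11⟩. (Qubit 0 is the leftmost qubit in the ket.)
0.219i|00⟩ - 0.8895i|01⟩ - 0.401i|10⟩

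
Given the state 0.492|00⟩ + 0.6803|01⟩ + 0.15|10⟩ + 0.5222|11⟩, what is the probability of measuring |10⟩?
0.0225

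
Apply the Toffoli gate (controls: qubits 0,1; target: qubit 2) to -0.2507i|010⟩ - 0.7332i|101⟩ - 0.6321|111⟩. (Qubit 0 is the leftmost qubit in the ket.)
-0.2507i|010⟩ - 0.7332i|101⟩ - 0.6321|110⟩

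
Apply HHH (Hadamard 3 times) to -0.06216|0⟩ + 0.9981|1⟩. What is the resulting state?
0.6618|0⟩ - 0.7497|1⟩

H² = I, so H^3 = H: a single Hadamard. With (a, b) = (-0.06216, 0.9981), H gives ((a + b)/√2, (a − b)/√2) = (0.6618, -0.7497).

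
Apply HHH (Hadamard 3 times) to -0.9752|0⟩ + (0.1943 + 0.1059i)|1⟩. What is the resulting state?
(-0.5522 + 0.07488i)|0⟩ + (-0.827 - 0.07488i)|1⟩

H² = I, so H^3 = H: a single Hadamard. With (a, b) = (-0.9752, (0.1943 + 0.1059i)), H gives ((a + b)/√2, (a − b)/√2) = ((-0.5522 + 0.07488i), (-0.827 - 0.07488i)).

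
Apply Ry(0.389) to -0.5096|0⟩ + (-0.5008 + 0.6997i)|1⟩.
(-0.4032 - 0.1352i)|0⟩ + (-0.5899 + 0.6865i)|1⟩

Ry(0.389) = [[cos(θ/2), −sin(θ/2)], [sin(θ/2), cos(θ/2)]]; θ = 0.389, cos(θ/2) ≈ 0.981144, sin(θ/2) ≈ 0.193276.
With a = amp(|0⟩) = -0.5096 and b = amp(|1⟩) = (-0.5008 + 0.6997i):
new amp(|0⟩) = (0.981144)·a + (-0.193276)·b = (-0.4032 - 0.1352i)
new amp(|1⟩) = (0.193276)·a + (0.981144)·b = (-0.5899 + 0.6865i)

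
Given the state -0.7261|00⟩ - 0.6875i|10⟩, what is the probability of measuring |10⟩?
0.4727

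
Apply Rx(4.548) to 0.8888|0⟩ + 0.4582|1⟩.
(-0.5748 - 0.3495i)|0⟩ + (-0.2963 - 0.678i)|1⟩

Rx(4.548) = [[cos(θ/2), −i·sin(θ/2)], [−i·sin(θ/2), cos(θ/2)]]; θ = 4.548, cos(θ/2) ≈ -0.646665, sin(θ/2) ≈ 0.762774.
With a = amp(|0⟩) = 0.8888 and b = amp(|1⟩) = 0.4582:
new amp(|0⟩) = (-0.646665)·a + (-0.762774i)·b = (-0.5748 - 0.3495i)
new amp(|1⟩) = (-0.762774i)·a + (-0.646665)·b = (-0.2963 - 0.678i)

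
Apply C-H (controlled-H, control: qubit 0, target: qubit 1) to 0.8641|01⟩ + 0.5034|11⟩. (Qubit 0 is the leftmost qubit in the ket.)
0.8641|01⟩ + 0.356|10⟩ - 0.356|11⟩

C-H leaves the control-|0⟩ kets |00⟩, |01⟩ unchanged and applies H to qubit 1 on the control-|1⟩ pair (|10⟩, |11⟩).
H = [[1/√2, 1/√2], [1/√2, -1/√2]].
With a = amp(|10⟩) = 0 and b = amp(|11⟩) = 0.5034:
new amp(|10⟩) = (1/√2)·a + (1/√2)·b = 0.356
new amp(|11⟩) = (1/√2)·a + (-1/√2)·b = -0.356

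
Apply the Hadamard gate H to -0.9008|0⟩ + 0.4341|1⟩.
-0.33|0⟩ - 0.9439|1⟩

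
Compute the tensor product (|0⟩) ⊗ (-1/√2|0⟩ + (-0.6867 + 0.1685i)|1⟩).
-1/√2|00⟩ + (-0.6867 + 0.1685i)|01⟩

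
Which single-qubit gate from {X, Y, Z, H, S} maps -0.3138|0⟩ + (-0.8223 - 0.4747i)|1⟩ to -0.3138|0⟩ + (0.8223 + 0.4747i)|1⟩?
Z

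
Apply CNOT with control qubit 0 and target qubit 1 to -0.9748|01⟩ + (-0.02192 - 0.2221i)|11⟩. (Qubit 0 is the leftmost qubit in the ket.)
-0.9748|01⟩ + (-0.02192 - 0.2221i)|10⟩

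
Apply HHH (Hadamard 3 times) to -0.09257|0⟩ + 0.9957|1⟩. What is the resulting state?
0.6386|0⟩ - 0.7695|1⟩

H² = I, so H^3 = H: a single Hadamard. With (a, b) = (-0.09257, 0.9957), H gives ((a + b)/√2, (a − b)/√2) = (0.6386, -0.7695).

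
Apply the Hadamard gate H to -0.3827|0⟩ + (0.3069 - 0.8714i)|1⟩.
(-0.0536 - 0.6162i)|0⟩ + (-0.4876 + 0.6162i)|1⟩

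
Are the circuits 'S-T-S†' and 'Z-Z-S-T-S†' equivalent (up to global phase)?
Yes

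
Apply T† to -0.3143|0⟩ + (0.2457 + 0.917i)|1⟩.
-0.3143|0⟩ + (0.8222 + 0.4747i)|1⟩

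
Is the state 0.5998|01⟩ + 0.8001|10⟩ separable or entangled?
Entangled

Writing the state as a|00⟩ + b|01⟩ + c|10⟩ + d|11⟩, it is a product state iff ad − bc = 0.
Here (a, b, c, d) = (0, 0.5998, 0.8001, 0): ad − bc = (0)(0) − (0.5998)(0.8001) = -0.4799 ≠ 0, so the state is entangled.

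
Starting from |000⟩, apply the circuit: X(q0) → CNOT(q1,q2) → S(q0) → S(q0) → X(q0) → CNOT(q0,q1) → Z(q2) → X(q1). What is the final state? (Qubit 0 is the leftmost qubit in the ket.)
-|010⟩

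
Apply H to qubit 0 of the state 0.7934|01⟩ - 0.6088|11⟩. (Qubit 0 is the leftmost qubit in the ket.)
0.1305|01⟩ + 0.9915|11⟩

H on qubit 0 mixes each pair of kets that differ only in qubit 0: amplitudes (a, b) of (|…0…⟩, |…1…⟩) become ((a + b)/√2, (a − b)/√2). Kets absent from the input have amplitude 0.
(|01⟩, |11⟩): (a, b) = (0.7934, -0.6088) → (0.1305, 0.9915)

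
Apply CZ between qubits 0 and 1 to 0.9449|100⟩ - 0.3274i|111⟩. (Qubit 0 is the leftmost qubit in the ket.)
0.9449|100⟩ + 0.3274i|111⟩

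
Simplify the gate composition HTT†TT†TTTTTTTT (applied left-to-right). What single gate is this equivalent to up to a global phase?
H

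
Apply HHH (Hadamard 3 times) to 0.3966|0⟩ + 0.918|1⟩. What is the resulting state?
0.9296|0⟩ - 0.3687|1⟩

H² = I, so H^3 = H: a single Hadamard. With (a, b) = (0.3966, 0.918), H gives ((a + b)/√2, (a − b)/√2) = (0.9296, -0.3687).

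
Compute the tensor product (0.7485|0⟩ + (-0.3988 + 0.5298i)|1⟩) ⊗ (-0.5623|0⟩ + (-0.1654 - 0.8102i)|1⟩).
-0.4209|00⟩ + (-0.1238 - 0.6064i)|01⟩ + (0.2242 - 0.2979i)|10⟩ + (0.4952 + 0.2355i)|11⟩

amp(|b₁b₂…⟩) = product of the factor amplitudes for bits b₁, b₂, …; only kets whose every factor amplitude is nonzero survive.
|00⟩: (0.7485)(-0.5623) = -0.4209
|01⟩: (0.7485)(-0.1654 - 0.8102i) = (-0.1238 - 0.6064i)
|10⟩: (-0.3988 + 0.5298i)(-0.5623) = (0.2242 - 0.2979i)
|11⟩: (-0.3988 + 0.5298i)(-0.1654 - 0.8102i) = (0.4952 + 0.2355i)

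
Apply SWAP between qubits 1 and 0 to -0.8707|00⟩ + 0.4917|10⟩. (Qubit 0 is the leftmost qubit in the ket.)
-0.8707|00⟩ + 0.4917|01⟩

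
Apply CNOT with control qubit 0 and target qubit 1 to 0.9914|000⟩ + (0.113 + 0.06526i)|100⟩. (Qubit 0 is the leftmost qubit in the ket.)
0.9914|000⟩ + (0.113 + 0.06526i)|110⟩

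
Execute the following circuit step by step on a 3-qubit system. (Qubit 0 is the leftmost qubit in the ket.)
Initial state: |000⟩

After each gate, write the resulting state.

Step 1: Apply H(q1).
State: 1/√2|000⟩ + 1/√2|010⟩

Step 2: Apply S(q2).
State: 1/√2|000⟩ + 1/√2|010⟩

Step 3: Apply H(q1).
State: |000⟩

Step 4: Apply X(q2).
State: |001⟩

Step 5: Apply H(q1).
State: 1/√2|001⟩ + 1/√2|011⟩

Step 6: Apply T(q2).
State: (1/2 + (1/2)i)|001⟩ + (1/2 + (1/2)i)|011⟩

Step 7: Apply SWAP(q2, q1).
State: (1/2 + (1/2)i)|010⟩ + (1/2 + (1/2)i)|011⟩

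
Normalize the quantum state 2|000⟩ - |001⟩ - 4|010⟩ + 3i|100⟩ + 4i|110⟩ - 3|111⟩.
0.2697|000⟩ - 0.1348|001⟩ - 0.5394|010⟩ + 0.4045i|100⟩ + 0.5394i|110⟩ - 0.4045|111⟩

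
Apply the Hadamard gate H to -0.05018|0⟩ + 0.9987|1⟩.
0.6707|0⟩ - 0.7417|1⟩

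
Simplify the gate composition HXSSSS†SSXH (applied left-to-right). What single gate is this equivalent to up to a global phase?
I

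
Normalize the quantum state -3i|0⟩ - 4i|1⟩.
-0.6i|0⟩ - 0.8i|1⟩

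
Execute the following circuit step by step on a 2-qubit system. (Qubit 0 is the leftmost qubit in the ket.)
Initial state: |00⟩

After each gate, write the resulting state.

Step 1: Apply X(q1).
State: |01⟩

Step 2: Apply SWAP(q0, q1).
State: |10⟩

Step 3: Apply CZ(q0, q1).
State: |10⟩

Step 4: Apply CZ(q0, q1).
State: |10⟩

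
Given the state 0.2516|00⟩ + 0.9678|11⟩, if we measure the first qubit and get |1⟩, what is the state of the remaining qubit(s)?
|1⟩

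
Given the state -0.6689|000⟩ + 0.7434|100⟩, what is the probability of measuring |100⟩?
0.5526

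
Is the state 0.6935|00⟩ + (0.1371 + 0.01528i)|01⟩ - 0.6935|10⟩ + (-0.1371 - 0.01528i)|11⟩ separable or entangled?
Separable

Writing the state as a|00⟩ + b|01⟩ + c|10⟩ + d|11⟩, it is a product state iff ad − bc = 0.
Here (a, b, c, d) = (0.6935, (0.1371 + 0.01528i), -0.6935, (-0.1371 - 0.01528i)): ad − bc = (0.6935)(-0.1371 - 0.01528i) − (0.1371 + 0.01528i)(-0.6935) = 0, so the state is separable.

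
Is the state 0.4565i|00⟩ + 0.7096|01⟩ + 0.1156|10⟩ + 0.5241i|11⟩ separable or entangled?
Entangled

Writing the state as a|00⟩ + b|01⟩ + c|10⟩ + d|11⟩, it is a product state iff ad − bc = 0.
Here (a, b, c, d) = (0.4565i, 0.7096, 0.1156, 0.5241i): ad − bc = (0.4565i)(0.5241i) − (0.7096)(0.1156) = -0.3213 ≠ 0, so the state is entangled.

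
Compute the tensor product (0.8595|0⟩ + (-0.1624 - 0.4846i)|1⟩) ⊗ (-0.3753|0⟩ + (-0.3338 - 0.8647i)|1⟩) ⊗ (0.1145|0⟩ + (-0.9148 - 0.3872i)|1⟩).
-0.03693|000⟩ + (0.2951 + 0.1249i)|001⟩ + (-0.03285 - 0.0851i)|010⟩ + (-0.02531 + 0.791i)|011⟩ + (0.006979 + 0.02082i)|100⟩ + (0.01466 - 0.19i)|101⟩ + (-0.04177 + 0.0346i)|110⟩ + (0.4507 - 0.1352i)|111⟩

amp(|b₁b₂…⟩) = product of the factor amplitudes for bits b₁, b₂, …; only kets whose every factor amplitude is nonzero survive.
|000⟩: (0.8595)(-0.3753)(0.1145) = -0.03693
|001⟩: (0.8595)(-0.3753)(-0.9148 - 0.3872i) = (0.2951 + 0.1249i)
|010⟩: (0.8595)(-0.3338 - 0.8647i)(0.1145) = (-0.03285 - 0.0851i)
|011⟩: (0.8595)(-0.3338 - 0.8647i)(-0.9148 - 0.3872i) = (-0.02531 + 0.791i)
|100⟩: (-0.1624 - 0.4846i)(-0.3753)(0.1145) = (0.006979 + 0.02082i)
|101⟩: (-0.1624 - 0.4846i)(-0.3753)(-0.9148 - 0.3872i) = (0.01466 - 0.19i)
|110⟩: (-0.1624 - 0.4846i)(-0.3338 - 0.8647i)(0.1145) = (-0.04177 + 0.0346i)
|111⟩: (-0.1624 - 0.4846i)(-0.3338 - 0.8647i)(-0.9148 - 0.3872i) = (0.4507 - 0.1352i)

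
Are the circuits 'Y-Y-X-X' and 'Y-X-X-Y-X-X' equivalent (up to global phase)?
Yes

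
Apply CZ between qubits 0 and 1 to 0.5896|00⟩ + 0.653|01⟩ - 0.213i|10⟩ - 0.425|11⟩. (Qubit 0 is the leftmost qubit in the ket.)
0.5896|00⟩ + 0.653|01⟩ - 0.213i|10⟩ + 0.425|11⟩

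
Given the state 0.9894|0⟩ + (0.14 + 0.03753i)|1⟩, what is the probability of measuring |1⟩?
0.02101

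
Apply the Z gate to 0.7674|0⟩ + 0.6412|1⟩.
0.7674|0⟩ - 0.6412|1⟩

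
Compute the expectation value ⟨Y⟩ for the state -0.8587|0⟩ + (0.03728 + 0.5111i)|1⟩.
-0.8778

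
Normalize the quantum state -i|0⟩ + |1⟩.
-(1/√2)i|0⟩ + 1/√2|1⟩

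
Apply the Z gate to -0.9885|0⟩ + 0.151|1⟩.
-0.9885|0⟩ - 0.151|1⟩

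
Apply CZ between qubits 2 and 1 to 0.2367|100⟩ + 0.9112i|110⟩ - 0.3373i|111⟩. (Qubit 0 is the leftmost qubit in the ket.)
0.2367|100⟩ + 0.9112i|110⟩ + 0.3373i|111⟩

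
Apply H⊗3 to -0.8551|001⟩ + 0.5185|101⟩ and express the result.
-0.119|000⟩ + 0.119|001⟩ - 0.119|010⟩ + 0.119|011⟩ - 0.4856|100⟩ + 0.4856|101⟩ - 0.4856|110⟩ + 0.4856|111⟩

H⊗3 gives amp(|y⟩) = (1/2√2) Σ_x (−1)^(x·y) amp(|x⟩), where x·y is the number of positions in which both x and y have a 1.
|000⟩: (-0.8551 + 0.5185)/(2√2) = -0.119
|001⟩: (0.8551 - 0.5185)/(2√2) = 0.119
|010⟩: (-0.8551 + 0.5185)/(2√2) = -0.119
|011⟩: (0.8551 - 0.5185)/(2√2) = 0.119
|100⟩: (-0.8551 - 0.5185)/(2√2) = -0.4856
|101⟩: (0.8551 + 0.5185)/(2√2) = 0.4856
|110⟩: (-0.8551 - 0.5185)/(2√2) = -0.4856
|111⟩: (0.8551 + 0.5185)/(2√2) = 0.4856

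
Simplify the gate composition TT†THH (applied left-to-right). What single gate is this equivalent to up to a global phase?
T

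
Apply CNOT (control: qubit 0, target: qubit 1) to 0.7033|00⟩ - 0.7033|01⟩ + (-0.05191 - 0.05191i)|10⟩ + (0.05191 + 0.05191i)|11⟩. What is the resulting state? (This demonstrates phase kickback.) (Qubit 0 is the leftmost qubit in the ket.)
0.7033|00⟩ - 0.7033|01⟩ + (0.05191 + 0.05191i)|10⟩ + (-0.05191 - 0.05191i)|11⟩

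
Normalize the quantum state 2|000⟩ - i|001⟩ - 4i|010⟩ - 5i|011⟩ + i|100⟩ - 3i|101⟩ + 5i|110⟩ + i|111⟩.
0.2209|000⟩ - 0.1104i|001⟩ - 0.4417i|010⟩ - 0.5522i|011⟩ + 0.1104i|100⟩ - 0.3313i|101⟩ + 0.5522i|110⟩ + 0.1104i|111⟩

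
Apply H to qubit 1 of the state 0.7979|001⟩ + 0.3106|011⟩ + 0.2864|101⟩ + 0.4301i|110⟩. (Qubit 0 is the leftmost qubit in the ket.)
0.7838|001⟩ + 0.3446|011⟩ + 0.3041i|100⟩ + 0.2025|101⟩ - 0.3041i|110⟩ + 0.2025|111⟩

H on qubit 1 mixes each pair of kets that differ only in qubit 1: amplitudes (a, b) of (|…0…⟩, |…1…⟩) become ((a + b)/√2, (a − b)/√2). Kets absent from the input have amplitude 0.
(|001⟩, |011⟩): (a, b) = (0.7979, 0.3106) → (0.7838, 0.3446)
(|100⟩, |110⟩): (a, b) = (0, 0.4301i) → (0.3041i, -0.3041i)
(|101⟩, |111⟩): (a, b) = (0.2864, 0) → (0.2025, 0.2025)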